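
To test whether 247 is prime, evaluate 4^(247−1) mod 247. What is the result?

4^1 ≡ 4 (mod 247)
4^2 ≡ 4^2 = 16 ≡ 16 (mod 247)
4^4 ≡ 16^2 = 256 ≡ 9 (mod 247)
4^8 ≡ 9^2 = 81 ≡ 81 (mod 247)
4^16 ≡ 81^2 = 6561 ≡ 139 (mod 247)
4^32 ≡ 139^2 = 19321 ≡ 55 (mod 247)
4^64 ≡ 55^2 = 3025 ≡ 61 (mod 247)
4^128 ≡ 61^2 = 3721 ≡ 16 (mod 247)
246 = 128 + 64 + 32 + 16 + 4 + 2 in binary powers of 2.
So 4^246 ≡ 16 · 61 · 55 · 139 · 9 · 16 ≡ 235 (mod 247).
Since 235 ≠ 1, base 4 is a Fermat witness: 247 is composite.

235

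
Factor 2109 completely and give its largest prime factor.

37

2109 = 3 · 703
703 = 19 · 37
37 is prime.
So 2109 = 3 · 19 · 37; the largest prime factor is 37.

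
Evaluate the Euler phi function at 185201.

Factor: 185201 = 43 · 59 · 73.
φ(185201) = (43−1) · (59−1) · (73−1) = 42 · 58 · 72 = 175392.

175392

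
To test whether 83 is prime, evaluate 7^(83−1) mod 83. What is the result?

1

7^1 ≡ 7 (mod 83)
7^2 ≡ 7^2 = 49 ≡ 49 (mod 83)
7^4 ≡ 49^2 = 2401 ≡ 77 (mod 83)
7^8 ≡ 77^2 = 5929 ≡ 36 (mod 83)
7^16 ≡ 36^2 = 1296 ≡ 51 (mod 83)
7^32 ≡ 51^2 = 2601 ≡ 28 (mod 83)
7^64 ≡ 28^2 = 784 ≡ 37 (mod 83)
82 = 64 + 16 + 2 in binary powers of 2.
So 7^82 ≡ 37 · 51 · 49 ≡ 1 (mod 83).
Since the result is 1, base 7 gives no evidence that 83 is composite.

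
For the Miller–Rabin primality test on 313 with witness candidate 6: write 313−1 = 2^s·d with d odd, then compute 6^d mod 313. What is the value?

313 − 1 = 312 = 2^3 · 39, so d = 39.
6^1 ≡ 6 (mod 313)
6^2 ≡ 6^2 = 36 ≡ 36 (mod 313)
6^4 ≡ 36^2 = 1296 ≡ 44 (mod 313)
6^8 ≡ 44^2 = 1936 ≡ 58 (mod 313)
6^16 ≡ 58^2 = 3364 ≡ 234 (mod 313)
6^32 ≡ 234^2 = 54756 ≡ 294 (mod 313)
39 = 32 + 4 + 2 + 1 in binary powers of 2.
So 6^39 ≡ 294 · 44 · 36 · 6 ≡ 25 (mod 313).
Squaring chain: 25 → 312 → 1; reaches −1, so base 6 does not prove 313 composite.

25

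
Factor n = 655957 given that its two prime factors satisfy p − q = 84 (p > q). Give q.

Since p = q + 84, we have 655957 = q(q + 84), so q² + 84q − 655957 = 0.
Discriminant: 84² + 4·655957 = 7056 + 2623828 = 2630884; √2630884 = 1622.
q = (−84 + 1622)/2 = 769, and p = q + 84 = 853.
Check: 769 · 853 = 655957.

769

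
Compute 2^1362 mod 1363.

2^1 ≡ 2 (mod 1363)
2^2 ≡ 2^2 = 4 ≡ 4 (mod 1363)
2^4 ≡ 4^2 = 16 ≡ 16 (mod 1363)
2^8 ≡ 16^2 = 256 ≡ 256 (mod 1363)
2^16 ≡ 256^2 = 65536 ≡ 112 (mod 1363)
2^32 ≡ 112^2 = 12544 ≡ 277 (mod 1363)
2^64 ≡ 277^2 = 76729 ≡ 401 (mod 1363)
2^128 ≡ 401^2 = 160801 ≡ 1330 (mod 1363)
2^256 ≡ 1330^2 = 1768900 ≡ 1089 (mod 1363)
2^512 ≡ 1089^2 = 1185921 ≡ 111 (mod 1363)
2^1024 ≡ 111^2 = 12321 ≡ 54 (mod 1363)
1362 = 1024 + 256 + 64 + 16 + 2 in binary powers of 2.
So 2^1362 ≡ 54 · 1089 · 401 · 112 · 4 ≡ 361 (mod 1363).
Since 361 ≠ 1, base 2 is a Fermat witness: 1363 is composite.

361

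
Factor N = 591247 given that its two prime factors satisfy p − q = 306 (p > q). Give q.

631

Since p = q + 306, we have 591247 = q(q + 306), so q² + 306q − 591247 = 0.
Discriminant: 306² + 4·591247 = 93636 + 2364988 = 2458624; √2458624 = 1568.
q = (−306 + 1568)/2 = 631, and p = q + 306 = 937.
Check: 631 · 937 = 591247.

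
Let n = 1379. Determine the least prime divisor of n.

1379 is odd.
Digit sum 20, not divisible by 3.
Ends in 9: not divisible by 5.
7: 1379 = 7·197

7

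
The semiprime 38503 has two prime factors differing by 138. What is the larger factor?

Since p = q + 138, we have 38503 = q(q + 138), so q² + 138q − 38503 = 0.
Discriminant: 138² + 4·38503 = 19044 + 154012 = 173056; √173056 = 416.
q = (−138 + 416)/2 = 139, and p = q + 138 = 277.
Check: 139 · 277 = 38503.

277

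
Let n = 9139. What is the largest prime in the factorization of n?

9139 = 13 · 703
703 = 19 · 37
37 is prime.
So 9139 = 13 · 19 · 37; the largest prime factor is 37.

37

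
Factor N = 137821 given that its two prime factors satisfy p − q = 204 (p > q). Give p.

487

Since p = q + 204, we have 137821 = q(q + 204), so q² + 204q − 137821 = 0.
Discriminant: 204² + 4·137821 = 41616 + 551284 = 592900; √592900 = 770.
q = (−204 + 770)/2 = 283, and p = q + 204 = 487.
Check: 283 · 487 = 137821.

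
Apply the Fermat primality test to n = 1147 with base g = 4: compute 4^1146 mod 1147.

1120

4^1 ≡ 4 (mod 1147)
4^2 ≡ 4^2 = 16 ≡ 16 (mod 1147)
4^4 ≡ 16^2 = 256 ≡ 256 (mod 1147)
4^8 ≡ 256^2 = 65536 ≡ 157 (mod 1147)
4^16 ≡ 157^2 = 24649 ≡ 562 (mod 1147)
4^32 ≡ 562^2 = 315844 ≡ 419 (mod 1147)
4^64 ≡ 419^2 = 175561 ≡ 70 (mod 1147)
4^128 ≡ 70^2 = 4900 ≡ 312 (mod 1147)
4^256 ≡ 312^2 = 97344 ≡ 996 (mod 1147)
4^512 ≡ 996^2 = 992016 ≡ 1008 (mod 1147)
4^1024 ≡ 1008^2 = 1016064 ≡ 969 (mod 1147)
1146 = 1024 + 64 + 32 + 16 + 8 + 2 in binary powers of 2.
So 4^1146 ≡ 969 · 70 · 419 · 562 · 157 · 16 ≡ 1120 (mod 1147).
Since 1120 ≠ 1, base 4 is a Fermat witness: 1147 is composite.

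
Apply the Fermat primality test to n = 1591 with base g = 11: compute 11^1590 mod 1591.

1000

11^1 ≡ 11 (mod 1591)
11^2 ≡ 11^2 = 121 ≡ 121 (mod 1591)
11^4 ≡ 121^2 = 14641 ≡ 322 (mod 1591)
11^8 ≡ 322^2 = 103684 ≡ 269 (mod 1591)
11^16 ≡ 269^2 = 72361 ≡ 766 (mod 1591)
11^32 ≡ 766^2 = 586756 ≡ 1268 (mod 1591)
11^64 ≡ 1268^2 = 1607824 ≡ 914 (mod 1591)
11^128 ≡ 914^2 = 835396 ≡ 121 (mod 1591)
11^256 ≡ 121^2 = 14641 ≡ 322 (mod 1591)
11^512 ≡ 322^2 = 103684 ≡ 269 (mod 1591)
11^1024 ≡ 269^2 = 72361 ≡ 766 (mod 1591)
1590 = 1024 + 512 + 32 + 16 + 4 + 2 in binary powers of 2.
So 11^1590 ≡ 766 · 269 · 1268 · 766 · 322 · 121 ≡ 1000 (mod 1591).
Since 1000 ≠ 1, base 11 is a Fermat witness: 1591 is composite.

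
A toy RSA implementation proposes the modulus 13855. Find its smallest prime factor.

13855 is odd.
Digit sum 22, not divisible by 3.
Ends in 5: divisible by 5.

5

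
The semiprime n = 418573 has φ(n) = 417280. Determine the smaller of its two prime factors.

641

φ(n) = (p−1)(q−1) = n − (p+q) + 1, so p + q = 418573 − 417280 + 1 = 1294.
p and q are the roots of t² − 1294t + 418573 = 0.
Discriminant: 1294² − 4·418573 = 1674436 − 1674292 = 144; √144 = 12.
q = (1294 − 12)/2 = 641, p = (1294 + 12)/2 = 653.
Check: 641 · 653 = 418573.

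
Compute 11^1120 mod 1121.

11^1 ≡ 11 (mod 1121)
11^2 ≡ 11^2 = 121 ≡ 121 (mod 1121)
11^4 ≡ 121^2 = 14641 ≡ 68 (mod 1121)
11^8 ≡ 68^2 = 4624 ≡ 140 (mod 1121)
11^16 ≡ 140^2 = 19600 ≡ 543 (mod 1121)
11^32 ≡ 543^2 = 294849 ≡ 26 (mod 1121)
11^64 ≡ 26^2 = 676 ≡ 676 (mod 1121)
11^128 ≡ 676^2 = 456976 ≡ 729 (mod 1121)
11^256 ≡ 729^2 = 531441 ≡ 87 (mod 1121)
11^512 ≡ 87^2 = 7569 ≡ 843 (mod 1121)
11^1024 ≡ 843^2 = 710649 ≡ 1056 (mod 1121)
1120 = 1024 + 64 + 32 in binary powers of 2.
So 11^1120 ≡ 1056 · 676 · 26 ≡ 980 (mod 1121).
Since 980 ≠ 1, base 11 is a Fermat witness: 1121 is composite.

980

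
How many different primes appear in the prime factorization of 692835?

692835 = 3 · 230945
230945 = 5 · 46189
46189 = 11 · 4199
4199 = 13 · 323
323 = 17 · 19
692835 = 3 · 5 · 11 · 13 · 17 · 19, which has 6 distinct prime factors.

6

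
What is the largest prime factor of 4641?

17

4641 = 3 · 1547
1547 = 7 · 221
221 = 13 · 17
17 is prime.
So 4641 = 3 · 7 · 13 · 17; the largest prime factor is 17.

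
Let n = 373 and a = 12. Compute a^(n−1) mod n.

12^1 ≡ 12 (mod 373)
12^2 ≡ 12^2 = 144 ≡ 144 (mod 373)
12^4 ≡ 144^2 = 20736 ≡ 221 (mod 373)
12^8 ≡ 221^2 = 48841 ≡ 351 (mod 373)
12^16 ≡ 351^2 = 123201 ≡ 111 (mod 373)
12^32 ≡ 111^2 = 12321 ≡ 12 (mod 373)
12^64 ≡ 12^2 = 144 ≡ 144 (mod 373)
12^128 ≡ 144^2 = 20736 ≡ 221 (mod 373)
12^256 ≡ 221^2 = 48841 ≡ 351 (mod 373)
372 = 256 + 64 + 32 + 16 + 4 in binary powers of 2.
So 12^372 ≡ 351 · 144 · 12 · 111 · 221 ≡ 1 (mod 373).
Since the result is 1, base 12 gives no evidence that 373 is composite.

1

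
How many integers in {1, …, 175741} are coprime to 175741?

Factor: 175741 = 43 · 61 · 67.
φ(175741) = (43−1) · (61−1) · (67−1) = 42 · 60 · 66 = 166320.

166320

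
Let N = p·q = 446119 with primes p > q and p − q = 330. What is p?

Since p = q + 330, we have 446119 = q(q + 330), so q² + 330q − 446119 = 0.
Discriminant: 330² + 4·446119 = 108900 + 1784476 = 1893376; √1893376 = 1376.
q = (−330 + 1376)/2 = 523, and p = q + 330 = 853.
Check: 523 · 853 = 446119.

853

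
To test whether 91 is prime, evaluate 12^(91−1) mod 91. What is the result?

12^1 ≡ 12 (mod 91)
12^2 ≡ 12^2 = 144 ≡ 53 (mod 91)
12^4 ≡ 53^2 = 2809 ≡ 79 (mod 91)
12^8 ≡ 79^2 = 6241 ≡ 53 (mod 91)
12^16 ≡ 53^2 = 2809 ≡ 79 (mod 91)
12^32 ≡ 79^2 = 6241 ≡ 53 (mod 91)
12^64 ≡ 53^2 = 2809 ≡ 79 (mod 91)
90 = 64 + 16 + 8 + 2 in binary powers of 2.
So 12^90 ≡ 79 · 79 · 53 · 53 ≡ 1 (mod 91).
Since the result is 1, base 12 gives no evidence that 91 is composite.

1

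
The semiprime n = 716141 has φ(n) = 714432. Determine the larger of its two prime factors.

977

φ(n) = (p−1)(q−1) = n − (p+q) + 1, so p + q = 716141 − 714432 + 1 = 1710.
p and q are the roots of t² − 1710t + 716141 = 0.
Discriminant: 1710² − 4·716141 = 2924100 − 2864564 = 59536; √59536 = 244.
q = (1710 − 244)/2 = 733, p = (1710 + 244)/2 = 977.
Check: 733 · 977 = 716141.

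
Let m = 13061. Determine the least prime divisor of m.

13061 is odd.
Digit sum 11, not divisible by 3.
Ends in 1: not divisible by 5.
7: 13061 = 7·1865 + 6
11: 13061 = 11·1187 + 4
13: 13061 = 13·1004 + 9
17: 13061 = 17·768 + 5
19: 13061 = 19·687 + 8
23: 13061 = 23·567 + 20
29: 13061 = 29·450 + 11
31: 13061 = 31·421 + 10
37: 13061 = 37·353

37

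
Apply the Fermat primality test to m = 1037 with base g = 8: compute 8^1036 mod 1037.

8^1 ≡ 8 (mod 1037)
8^2 ≡ 8^2 = 64 ≡ 64 (mod 1037)
8^4 ≡ 64^2 = 4096 ≡ 985 (mod 1037)
8^8 ≡ 985^2 = 970225 ≡ 630 (mod 1037)
8^16 ≡ 630^2 = 396900 ≡ 766 (mod 1037)
8^32 ≡ 766^2 = 586756 ≡ 851 (mod 1037)
8^64 ≡ 851^2 = 724201 ≡ 375 (mod 1037)
8^128 ≡ 375^2 = 140625 ≡ 630 (mod 1037)
8^256 ≡ 630^2 = 396900 ≡ 766 (mod 1037)
8^512 ≡ 766^2 = 586756 ≡ 851 (mod 1037)
8^1024 ≡ 851^2 = 724201 ≡ 375 (mod 1037)
1036 = 1024 + 8 + 4 in binary powers of 2.
So 8^1036 ≡ 375 · 630 · 985 ≡ 339 (mod 1037).
Since 339 ≠ 1, base 8 is a Fermat witness: 1037 is composite.

339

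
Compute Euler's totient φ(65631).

43160

Factor: 65631 = 3 · 131 · 167.
φ(65631) = (3−1) · (131−1) · (167−1) = 2 · 130 · 166 = 43160.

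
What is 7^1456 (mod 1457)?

1278

7^1 ≡ 7 (mod 1457)
7^2 ≡ 7^2 = 49 ≡ 49 (mod 1457)
7^4 ≡ 49^2 = 2401 ≡ 944 (mod 1457)
7^8 ≡ 944^2 = 891136 ≡ 909 (mod 1457)
7^16 ≡ 909^2 = 826281 ≡ 162 (mod 1457)
7^32 ≡ 162^2 = 26244 ≡ 18 (mod 1457)
7^64 ≡ 18^2 = 324 ≡ 324 (mod 1457)
7^128 ≡ 324^2 = 104976 ≡ 72 (mod 1457)
7^256 ≡ 72^2 = 5184 ≡ 813 (mod 1457)
7^512 ≡ 813^2 = 660969 ≡ 948 (mod 1457)
7^1024 ≡ 948^2 = 898704 ≡ 1192 (mod 1457)
1456 = 1024 + 256 + 128 + 32 + 16 in binary powers of 2.
So 7^1456 ≡ 1192 · 813 · 72 · 18 · 162 ≡ 1278 (mod 1457).
Since 1278 ≠ 1, base 7 is a Fermat witness: 1457 is composite.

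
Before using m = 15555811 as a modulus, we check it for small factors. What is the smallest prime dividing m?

15555811 is odd.
Digit sum 31, not divisible by 3.
Ends in 1: not divisible by 5.
7: 15555811 = 7·2222258 + 5
11: 15555811 = 11·1414164 + 7
13: 15555811 = 13·1196600 + 11
17: 15555811 = 17·915047 + 12
19: 15555811 = 19·818726 + 17
23: 15555811 = 23·676339 + 14
29: 15555811 = 29·536407 + 8
31: 15555811 = 31·501800 + 11
37: 15555811 = 37·420427 + 12
41: 15555811 = 41·379410 + 1
43: 15555811 = 43·361763 + 2
47: 15555811 = 47·330974 + 33
53: 15555811 = 53·293505 + 46
59: 15555811 = 59·263657 + 48
61: 15555811 = 61·255013 + 18
67: 15555811 = 67·232176 + 19
71: 15555811 = 71·219095 + 66
73: 15555811 = 73·213093 + 22
79: 15555811 = 79·196909

79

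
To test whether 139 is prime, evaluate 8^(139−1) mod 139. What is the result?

8^1 ≡ 8 (mod 139)
8^2 ≡ 8^2 = 64 ≡ 64 (mod 139)
8^4 ≡ 64^2 = 4096 ≡ 65 (mod 139)
8^8 ≡ 65^2 = 4225 ≡ 55 (mod 139)
8^16 ≡ 55^2 = 3025 ≡ 106 (mod 139)
8^32 ≡ 106^2 = 11236 ≡ 116 (mod 139)
8^64 ≡ 116^2 = 13456 ≡ 112 (mod 139)
8^128 ≡ 112^2 = 12544 ≡ 34 (mod 139)
138 = 128 + 8 + 2 in binary powers of 2.
So 8^138 ≡ 34 · 55 · 64 ≡ 1 (mod 139).
Since the result is 1, base 8 gives no evidence that 139 is composite.

1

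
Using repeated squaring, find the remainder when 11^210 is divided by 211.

11^1 ≡ 11 (mod 211)
11^2 ≡ 11^2 = 121 ≡ 121 (mod 211)
11^4 ≡ 121^2 = 14641 ≡ 82 (mod 211)
11^8 ≡ 82^2 = 6724 ≡ 183 (mod 211)
11^16 ≡ 183^2 = 33489 ≡ 151 (mod 211)
11^32 ≡ 151^2 = 22801 ≡ 13 (mod 211)
11^64 ≡ 13^2 = 169 ≡ 169 (mod 211)
11^128 ≡ 169^2 = 28561 ≡ 76 (mod 211)
210 = 128 + 64 + 16 + 2 in binary powers of 2.
So 11^210 ≡ 76 · 169 · 151 · 121 ≡ 1 (mod 211).
Since the result is 1, base 11 gives no evidence that 211 is composite.

1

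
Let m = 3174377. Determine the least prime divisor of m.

3174377 is odd.
Digit sum 32, not divisible by 3.
Ends in 7: not divisible by 5.
7: 3174377 = 7·453482 + 3
11: 3174377 = 11·288579 + 8
13: 3174377 = 13·244182 + 11
17: 3174377 = 17·186728 + 1
19: 3174377 = 19·167072 + 9
23: 3174377 = 23·138016 + 9
29: 3174377 = 29·109461 + 8
31: 3174377 = 31·102399 + 8
37: 3174377 = 37·85793 + 36
41: 3174377 = 41·77423 + 34
43: 3174377 = 43·73822 + 31
47: 3174377 = 47·67539 + 44
53: 3174377 = 53·59893 + 48
59: 3174377 = 59·53803

59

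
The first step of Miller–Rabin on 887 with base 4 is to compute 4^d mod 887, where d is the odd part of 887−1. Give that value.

887 − 1 = 886 = 2^1 · 443, so d = 443.
4^1 ≡ 4 (mod 887)
4^2 ≡ 4^2 = 16 ≡ 16 (mod 887)
4^4 ≡ 16^2 = 256 ≡ 256 (mod 887)
4^8 ≡ 256^2 = 65536 ≡ 785 (mod 887)
4^16 ≡ 785^2 = 616225 ≡ 647 (mod 887)
4^32 ≡ 647^2 = 418609 ≡ 832 (mod 887)
4^64 ≡ 832^2 = 692224 ≡ 364 (mod 887)
4^128 ≡ 364^2 = 132496 ≡ 333 (mod 887)
4^256 ≡ 333^2 = 110889 ≡ 14 (mod 887)
443 = 256 + 128 + 32 + 16 + 8 + 2 + 1 in binary powers of 2.
So 4^443 ≡ 14 · 333 · 832 · 647 · 785 · 16 · 4 ≡ 1 (mod 887).
Since 4^d ≡ 1 (mod 887), base 4 does not prove 887 composite.

1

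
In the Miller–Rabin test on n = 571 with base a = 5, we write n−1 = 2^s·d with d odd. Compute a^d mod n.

571 − 1 = 570 = 2^1 · 285, so d = 285.
5^1 ≡ 5 (mod 571)
5^2 ≡ 5^2 = 25 ≡ 25 (mod 571)
5^4 ≡ 25^2 = 625 ≡ 54 (mod 571)
5^8 ≡ 54^2 = 2916 ≡ 61 (mod 571)
5^16 ≡ 61^2 = 3721 ≡ 295 (mod 571)
5^32 ≡ 295^2 = 87025 ≡ 233 (mod 571)
5^64 ≡ 233^2 = 54289 ≡ 44 (mod 571)
5^128 ≡ 44^2 = 1936 ≡ 223 (mod 571)
5^256 ≡ 223^2 = 49729 ≡ 52 (mod 571)
285 = 256 + 16 + 8 + 4 + 1 in binary powers of 2.
So 5^285 ≡ 52 · 295 · 61 · 54 · 5 ≡ 1 (mod 571).
Since 5^d ≡ 1 (mod 571), base 5 does not prove 571 composite.

1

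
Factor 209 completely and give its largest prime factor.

209 = 11 · 19
19 is prime.
So 209 = 11 · 19; the largest prime factor is 19.

19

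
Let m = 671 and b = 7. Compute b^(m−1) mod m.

353

7^1 ≡ 7 (mod 671)
7^2 ≡ 7^2 = 49 ≡ 49 (mod 671)
7^4 ≡ 49^2 = 2401 ≡ 388 (mod 671)
7^8 ≡ 388^2 = 150544 ≡ 240 (mod 671)
7^16 ≡ 240^2 = 57600 ≡ 565 (mod 671)
7^32 ≡ 565^2 = 319225 ≡ 500 (mod 671)
7^64 ≡ 500^2 = 250000 ≡ 388 (mod 671)
7^128 ≡ 388^2 = 150544 ≡ 240 (mod 671)
7^256 ≡ 240^2 = 57600 ≡ 565 (mod 671)
7^512 ≡ 565^2 = 319225 ≡ 500 (mod 671)
670 = 512 + 128 + 16 + 8 + 4 + 2 in binary powers of 2.
So 7^670 ≡ 500 · 240 · 565 · 240 · 388 · 49 ≡ 353 (mod 671).
Since 353 ≠ 1, base 7 is a Fermat witness: 671 is composite.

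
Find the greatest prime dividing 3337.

3337 = 47 · 71
71 is prime.
So 3337 = 47 · 71; the largest prime factor is 71.

71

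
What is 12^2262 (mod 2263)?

12^1 ≡ 12 (mod 2263)
12^2 ≡ 12^2 = 144 ≡ 144 (mod 2263)
12^4 ≡ 144^2 = 20736 ≡ 369 (mod 2263)
12^8 ≡ 369^2 = 136161 ≡ 381 (mod 2263)
12^16 ≡ 381^2 = 145161 ≡ 329 (mod 2263)
12^32 ≡ 329^2 = 108241 ≡ 1880 (mod 2263)
12^64 ≡ 1880^2 = 3534400 ≡ 1857 (mod 2263)
12^128 ≡ 1857^2 = 3448449 ≡ 1900 (mod 2263)
12^256 ≡ 1900^2 = 3610000 ≡ 515 (mod 2263)
12^512 ≡ 515^2 = 265225 ≡ 454 (mod 2263)
12^1024 ≡ 454^2 = 206116 ≡ 183 (mod 2263)
12^2048 ≡ 183^2 = 33489 ≡ 1807 (mod 2263)
2262 = 2048 + 128 + 64 + 16 + 4 + 2 in binary powers of 2.
So 12^2262 ≡ 1807 · 1900 · 1857 · 329 · 369 · 144 ≡ 593 (mod 2263).
Since 593 ≠ 1, base 12 is a Fermat witness: 2263 is composite.

593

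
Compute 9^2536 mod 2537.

9^1 ≡ 9 (mod 2537)
9^2 ≡ 9^2 = 81 ≡ 81 (mod 2537)
9^4 ≡ 81^2 = 6561 ≡ 1487 (mod 2537)
9^8 ≡ 1487^2 = 2211169 ≡ 1442 (mod 2537)
9^16 ≡ 1442^2 = 2079364 ≡ 1561 (mod 2537)
9^32 ≡ 1561^2 = 2436721 ≡ 1201 (mod 2537)
9^64 ≡ 1201^2 = 1442401 ≡ 1385 (mod 2537)
9^128 ≡ 1385^2 = 1918225 ≡ 253 (mod 2537)
9^256 ≡ 253^2 = 64009 ≡ 584 (mod 2537)
9^512 ≡ 584^2 = 341056 ≡ 1098 (mod 2537)
9^1024 ≡ 1098^2 = 1205604 ≡ 529 (mod 2537)
9^2048 ≡ 529^2 = 279841 ≡ 771 (mod 2537)
2536 = 2048 + 256 + 128 + 64 + 32 + 8 in binary powers of 2.
So 9^2536 ≡ 771 · 584 · 253 · 1385 · 1201 · 1442 ≡ 271 (mod 2537).
Since 271 ≠ 1, base 9 is a Fermat witness: 2537 is composite.

271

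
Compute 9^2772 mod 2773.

9^1 ≡ 9 (mod 2773)
9^2 ≡ 9^2 = 81 ≡ 81 (mod 2773)
9^4 ≡ 81^2 = 6561 ≡ 1015 (mod 2773)
9^8 ≡ 1015^2 = 1030225 ≡ 1442 (mod 2773)
9^16 ≡ 1442^2 = 2079364 ≡ 2387 (mod 2773)
9^32 ≡ 2387^2 = 5697769 ≡ 2027 (mod 2773)
9^64 ≡ 2027^2 = 4108729 ≡ 1916 (mod 2773)
9^128 ≡ 1916^2 = 3671056 ≡ 2377 (mod 2773)
9^256 ≡ 2377^2 = 5650129 ≡ 1528 (mod 2773)
9^512 ≡ 1528^2 = 2334784 ≡ 2691 (mod 2773)
9^1024 ≡ 2691^2 = 7241481 ≡ 1178 (mod 2773)
9^2048 ≡ 1178^2 = 1387684 ≡ 1184 (mod 2773)
2772 = 2048 + 512 + 128 + 64 + 16 + 4 in binary powers of 2.
So 9^2772 ≡ 1184 · 2691 · 2377 · 1916 · 2387 · 1015 ≡ 1836 (mod 2773).
Since 1836 ≠ 1, base 9 is a Fermat witness: 2773 is composite.

1836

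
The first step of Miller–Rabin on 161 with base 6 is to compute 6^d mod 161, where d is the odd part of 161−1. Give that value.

48

161 − 1 = 160 = 2^5 · 5, so d = 5.
6^1 ≡ 6 (mod 161)
6^2 ≡ 6^2 = 36 ≡ 36 (mod 161)
6^4 ≡ 36^2 = 1296 ≡ 8 (mod 161)
5 = 4 + 1 in binary powers of 2.
So 6^5 ≡ 8 · 6 ≡ 48 (mod 161).
Squaring chain: 48 → 50 → 85 → 141 → 78; never reaches −1, so base 6 is a Miller–Rabin witness that 161 is composite.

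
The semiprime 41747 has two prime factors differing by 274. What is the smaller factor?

109

Since p = q + 274, we have 41747 = q(q + 274), so q² + 274q − 41747 = 0.
Discriminant: 274² + 4·41747 = 75076 + 166988 = 242064; √242064 = 492.
q = (−274 + 492)/2 = 109, and p = q + 274 = 383.
Check: 109 · 383 = 41747.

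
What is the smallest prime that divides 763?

763 is odd.
Digit sum 16, not divisible by 3.
Ends in 3: not divisible by 5.
7: 763 = 7·109

7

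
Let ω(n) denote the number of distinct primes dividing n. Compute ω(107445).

107445 = 3 · 35815
35815 = 5 · 7163
7163 = 13 · 551
551 = 19 · 29
107445 = 3 · 5 · 13 · 19 · 29, which has 5 distinct prime factors.

5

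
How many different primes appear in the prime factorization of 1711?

2

1711 = 29 · 59
1711 = 29 · 59, which has 2 distinct prime factors.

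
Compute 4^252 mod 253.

236

4^1 ≡ 4 (mod 253)
4^2 ≡ 4^2 = 16 ≡ 16 (mod 253)
4^4 ≡ 16^2 = 256 ≡ 3 (mod 253)
4^8 ≡ 3^2 = 9 ≡ 9 (mod 253)
4^16 ≡ 9^2 = 81 ≡ 81 (mod 253)
4^32 ≡ 81^2 = 6561 ≡ 236 (mod 253)
4^64 ≡ 236^2 = 55696 ≡ 36 (mod 253)
4^128 ≡ 36^2 = 1296 ≡ 31 (mod 253)
252 = 128 + 64 + 32 + 16 + 8 + 4 in binary powers of 2.
So 4^252 ≡ 31 · 36 · 236 · 81 · 9 · 3 ≡ 236 (mod 253).
Since 236 ≠ 1, base 4 is a Fermat witness: 253 is composite.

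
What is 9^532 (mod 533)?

9^1 ≡ 9 (mod 533)
9^2 ≡ 9^2 = 81 ≡ 81 (mod 533)
9^4 ≡ 81^2 = 6561 ≡ 165 (mod 533)
9^8 ≡ 165^2 = 27225 ≡ 42 (mod 533)
9^16 ≡ 42^2 = 1764 ≡ 165 (mod 533)
9^32 ≡ 165^2 = 27225 ≡ 42 (mod 533)
9^64 ≡ 42^2 = 1764 ≡ 165 (mod 533)
9^128 ≡ 165^2 = 27225 ≡ 42 (mod 533)
9^256 ≡ 42^2 = 1764 ≡ 165 (mod 533)
9^512 ≡ 165^2 = 27225 ≡ 42 (mod 533)
532 = 512 + 16 + 4 in binary powers of 2.
So 9^532 ≡ 42 · 165 · 165 ≡ 165 (mod 533).
Since 165 ≠ 1, base 9 is a Fermat witness: 533 is composite.

165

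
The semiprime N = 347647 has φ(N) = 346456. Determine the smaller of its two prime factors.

φ(n) = (p−1)(q−1) = n − (p+q) + 1, so p + q = 347647 − 346456 + 1 = 1192.
p and q are the roots of t² − 1192t + 347647 = 0.
Discriminant: 1192² − 4·347647 = 1420864 − 1390588 = 30276; √30276 = 174.
q = (1192 − 174)/2 = 509, p = (1192 + 174)/2 = 683.
Check: 509 · 683 = 347647.

509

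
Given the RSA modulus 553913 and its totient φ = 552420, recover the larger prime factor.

φ(n) = (p−1)(q−1) = n − (p+q) + 1, so p + q = 553913 − 552420 + 1 = 1494.
p and q are the roots of t² − 1494t + 553913 = 0.
Discriminant: 1494² − 4·553913 = 2232036 − 2215652 = 16384; √16384 = 128.
q = (1494 − 128)/2 = 683, p = (1494 + 128)/2 = 811.
Check: 683 · 811 = 553913.

811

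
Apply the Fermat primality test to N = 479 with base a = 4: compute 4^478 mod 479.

4^1 ≡ 4 (mod 479)
4^2 ≡ 4^2 = 16 ≡ 16 (mod 479)
4^4 ≡ 16^2 = 256 ≡ 256 (mod 479)
4^8 ≡ 256^2 = 65536 ≡ 392 (mod 479)
4^16 ≡ 392^2 = 153664 ≡ 384 (mod 479)
4^32 ≡ 384^2 = 147456 ≡ 403 (mod 479)
4^64 ≡ 403^2 = 162409 ≡ 28 (mod 479)
4^128 ≡ 28^2 = 784 ≡ 305 (mod 479)
4^256 ≡ 305^2 = 93025 ≡ 99 (mod 479)
478 = 256 + 128 + 64 + 16 + 8 + 4 + 2 in binary powers of 2.
So 4^478 ≡ 99 · 305 · 28 · 384 · 392 · 256 · 16 ≡ 1 (mod 479).
Since the result is 1, base 4 gives no evidence that 479 is composite.

1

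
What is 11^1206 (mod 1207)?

144

11^1 ≡ 11 (mod 1207)
11^2 ≡ 11^2 = 121 ≡ 121 (mod 1207)
11^4 ≡ 121^2 = 14641 ≡ 157 (mod 1207)
11^8 ≡ 157^2 = 24649 ≡ 509 (mod 1207)
11^16 ≡ 509^2 = 259081 ≡ 783 (mod 1207)
11^32 ≡ 783^2 = 613089 ≡ 1140 (mod 1207)
11^64 ≡ 1140^2 = 1299600 ≡ 868 (mod 1207)
11^128 ≡ 868^2 = 753424 ≡ 256 (mod 1207)
11^256 ≡ 256^2 = 65536 ≡ 358 (mod 1207)
11^512 ≡ 358^2 = 128164 ≡ 222 (mod 1207)
11^1024 ≡ 222^2 = 49284 ≡ 1004 (mod 1207)
1206 = 1024 + 128 + 32 + 16 + 4 + 2 in binary powers of 2.
So 11^1206 ≡ 1004 · 256 · 1140 · 783 · 157 · 121 ≡ 144 (mod 1207).
Since 144 ≠ 1, base 11 is a Fermat witness: 1207 is composite.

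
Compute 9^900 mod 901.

543

9^1 ≡ 9 (mod 901)
9^2 ≡ 9^2 = 81 ≡ 81 (mod 901)
9^4 ≡ 81^2 = 6561 ≡ 254 (mod 901)
9^8 ≡ 254^2 = 64516 ≡ 545 (mod 901)
9^16 ≡ 545^2 = 297025 ≡ 596 (mod 901)
9^32 ≡ 596^2 = 355216 ≡ 222 (mod 901)
9^64 ≡ 222^2 = 49284 ≡ 630 (mod 901)
9^128 ≡ 630^2 = 396900 ≡ 460 (mod 901)
9^256 ≡ 460^2 = 211600 ≡ 766 (mod 901)
9^512 ≡ 766^2 = 586756 ≡ 205 (mod 901)
900 = 512 + 256 + 128 + 4 in binary powers of 2.
So 9^900 ≡ 205 · 766 · 460 · 254 ≡ 543 (mod 901).
Since 543 ≠ 1, base 9 is a Fermat witness: 901 is composite.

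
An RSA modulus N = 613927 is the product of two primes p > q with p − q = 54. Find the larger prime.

811

Since p = q + 54, we have 613927 = q(q + 54), so q² + 54q − 613927 = 0.
Discriminant: 54² + 4·613927 = 2916 + 2455708 = 2458624; √2458624 = 1568.
q = (−54 + 1568)/2 = 757, and p = q + 54 = 811.
Check: 757 · 811 = 613927.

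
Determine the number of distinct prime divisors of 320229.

5

320229 = 3^2 · 35581
35581 = 7 · 5083
5083 = 13 · 391
391 = 17 · 23
320229 = 3^2 · 7 · 13 · 17 · 23, which has 5 distinct prime factors.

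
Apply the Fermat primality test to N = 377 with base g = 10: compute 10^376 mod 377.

107

10^1 ≡ 10 (mod 377)
10^2 ≡ 10^2 = 100 ≡ 100 (mod 377)
10^4 ≡ 100^2 = 10000 ≡ 198 (mod 377)
10^8 ≡ 198^2 = 39204 ≡ 373 (mod 377)
10^16 ≡ 373^2 = 139129 ≡ 16 (mod 377)
10^32 ≡ 16^2 = 256 ≡ 256 (mod 377)
10^64 ≡ 256^2 = 65536 ≡ 315 (mod 377)
10^128 ≡ 315^2 = 99225 ≡ 74 (mod 377)
10^256 ≡ 74^2 = 5476 ≡ 198 (mod 377)
376 = 256 + 64 + 32 + 16 + 8 in binary powers of 2.
So 10^376 ≡ 198 · 315 · 256 · 16 · 373 ≡ 107 (mod 377).
Since 107 ≠ 1, base 10 is a Fermat witness: 377 is composite.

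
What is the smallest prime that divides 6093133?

6093133 is odd.
Digit sum 25, not divisible by 3.
Ends in 3: not divisible by 5.
7: 6093133 = 7·870447 + 4
11: 6093133 = 11·553921 + 2
13: 6093133 = 13·468702 + 7
17: 6093133 = 17·358419 + 10
19: 6093133 = 19·320691 + 4
23: 6093133 = 23·264918 + 19
29: 6093133 = 29·210108 + 1
31: 6093133 = 31·196552 + 21
37: 6093133 = 37·164679 + 10
41: 6093133 = 41·148613

41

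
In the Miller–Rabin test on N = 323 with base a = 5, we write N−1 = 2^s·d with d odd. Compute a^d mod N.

175

323 − 1 = 322 = 2^1 · 161, so d = 161.
5^1 ≡ 5 (mod 323)
5^2 ≡ 5^2 = 25 ≡ 25 (mod 323)
5^4 ≡ 25^2 = 625 ≡ 302 (mod 323)
5^8 ≡ 302^2 = 91204 ≡ 118 (mod 323)
5^16 ≡ 118^2 = 13924 ≡ 35 (mod 323)
5^32 ≡ 35^2 = 1225 ≡ 256 (mod 323)
5^64 ≡ 256^2 = 65536 ≡ 290 (mod 323)
5^128 ≡ 290^2 = 84100 ≡ 120 (mod 323)
161 = 128 + 32 + 1 in binary powers of 2.
So 5^161 ≡ 120 · 256 · 5 ≡ 175 (mod 323).
Squaring chain: 175; never reaches −1, so base 5 is a Miller–Rabin witness that 323 is composite.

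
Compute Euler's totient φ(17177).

16896

Factor: 17177 = 89 · 193.
φ(17177) = (89−1) · (193−1) = 88 · 192 = 16896.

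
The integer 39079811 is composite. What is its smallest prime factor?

39079811 is odd.
Digit sum 38, not divisible by 3.
Ends in 1: not divisible by 5.
7: 39079811 = 7·5582830 + 1
11: 39079811 = 11·3552710 + 1
13: 39079811 = 13·3006139 + 4
17: 39079811 = 17·2298812 + 7
19: 39079811 = 19·2056832 + 3
23: 39079811 = 23·1699122 + 5
29: 39079811 = 29·1347579 + 20
31: 39079811 = 31·1260639 + 2
37: 39079811 = 37·1056211 + 4
41: 39079811 = 41·953166 + 5
43: 39079811 = 43·908832 + 35
47: 39079811 = 47·831485 + 16
53: 39079811 = 53·737354 + 49
59: 39079811 = 59·662369 + 40
61: 39079811 = 61·640652 + 39
67: 39079811 = 67·583280 + 51
71: 39079811 = 71·550419 + 62
73: 39079811 = 73·535339 + 64
79: 39079811 = 79·494681 + 12
83: 39079811 = 83·470841 + 8
89: 39079811 = 89·439099

89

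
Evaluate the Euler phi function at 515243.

Factor: 515243 = 29 · 109 · 163.
φ(515243) = (29−1) · (109−1) · (163−1) = 28 · 108 · 162 = 489888.

489888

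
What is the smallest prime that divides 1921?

1921 is odd.
Digit sum 13, not divisible by 3.
Ends in 1: not divisible by 5.
7: 1921 = 7·274 + 3
11: 1921 = 11·174 + 7
13: 1921 = 13·147 + 10
17: 1921 = 17·113

17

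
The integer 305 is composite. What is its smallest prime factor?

5

305 is odd.
Digit sum 8, not divisible by 3.
Ends in 5: divisible by 5.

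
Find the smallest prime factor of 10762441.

10762441 is odd.
Digit sum 25, not divisible by 3.
Ends in 1: not divisible by 5.
7: 10762441 = 7·1537491 + 4
11: 10762441 = 11·978403 + 8
13: 10762441 = 13·827880 + 1
17: 10762441 = 17·633084 + 13
19: 10762441 = 19·566444 + 5
23: 10762441 = 23·467932 + 5
29: 10762441 = 29·371118 + 19
31: 10762441 = 31·347175 + 16
37: 10762441 = 37·290876 + 29
41: 10762441 = 41·262498 + 23
43: 10762441 = 43·250289 + 14
47: 10762441 = 47·228988 + 5
53: 10762441 = 53·203064 + 49
59: 10762441 = 59·182414 + 15
61: 10762441 = 61·176433 + 28
67: 10762441 = 67·160633 + 30
71: 10762441 = 71·151583 + 48
73: 10762441 = 73·147430 + 51
79: 10762441 = 79·136233 + 34
83: 10762441 = 83·129667 + 80
89: 10762441 = 89·120926 + 27
97: 10762441 = 97·110953

97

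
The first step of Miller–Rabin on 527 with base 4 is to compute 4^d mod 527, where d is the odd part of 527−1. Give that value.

64

527 − 1 = 526 = 2^1 · 263, so d = 263.
4^1 ≡ 4 (mod 527)
4^2 ≡ 4^2 = 16 ≡ 16 (mod 527)
4^4 ≡ 16^2 = 256 ≡ 256 (mod 527)
4^8 ≡ 256^2 = 65536 ≡ 188 (mod 527)
4^16 ≡ 188^2 = 35344 ≡ 35 (mod 527)
4^32 ≡ 35^2 = 1225 ≡ 171 (mod 527)
4^64 ≡ 171^2 = 29241 ≡ 256 (mod 527)
4^128 ≡ 256^2 = 65536 ≡ 188 (mod 527)
4^256 ≡ 188^2 = 35344 ≡ 35 (mod 527)
263 = 256 + 4 + 2 + 1 in binary powers of 2.
So 4^263 ≡ 35 · 256 · 16 · 4 ≡ 64 (mod 527).
Squaring chain: 64; never reaches −1, so base 4 is a Miller–Rabin witness that 527 is composite.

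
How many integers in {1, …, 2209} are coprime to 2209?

Factor: 2209 = 47^2.
φ(2209) = 47^1·(47−1) = 2162.

2162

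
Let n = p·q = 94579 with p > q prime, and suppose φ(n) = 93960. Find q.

φ(n) = (p−1)(q−1) = n − (p+q) + 1, so p + q = 94579 − 93960 + 1 = 620.
p and q are the roots of t² − 620t + 94579 = 0.
Discriminant: 620² − 4·94579 = 384400 − 378316 = 6084; √6084 = 78.
q = (620 − 78)/2 = 271, p = (620 + 78)/2 = 349.
Check: 271 · 349 = 94579.

271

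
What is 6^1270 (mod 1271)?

6^1 ≡ 6 (mod 1271)
6^2 ≡ 6^2 = 36 ≡ 36 (mod 1271)
6^4 ≡ 36^2 = 1296 ≡ 25 (mod 1271)
6^8 ≡ 25^2 = 625 ≡ 625 (mod 1271)
6^16 ≡ 625^2 = 390625 ≡ 428 (mod 1271)
6^32 ≡ 428^2 = 183184 ≡ 160 (mod 1271)
6^64 ≡ 160^2 = 25600 ≡ 180 (mod 1271)
6^128 ≡ 180^2 = 32400 ≡ 625 (mod 1271)
6^256 ≡ 625^2 = 390625 ≡ 428 (mod 1271)
6^512 ≡ 428^2 = 183184 ≡ 160 (mod 1271)
6^1024 ≡ 160^2 = 25600 ≡ 180 (mod 1271)
1270 = 1024 + 128 + 64 + 32 + 16 + 4 + 2 in binary powers of 2.
So 6^1270 ≡ 180 · 625 · 180 · 160 · 428 · 25 · 36 ≡ 583 (mod 1271).
Since 583 ≠ 1, base 6 is a Fermat witness: 1271 is composite.

583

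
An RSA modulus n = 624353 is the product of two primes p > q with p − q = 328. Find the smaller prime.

643

Since p = q + 328, we have 624353 = q(q + 328), so q² + 328q − 624353 = 0.
Discriminant: 328² + 4·624353 = 107584 + 2497412 = 2604996; √2604996 = 1614.
q = (−328 + 1614)/2 = 643, and p = q + 328 = 971.
Check: 643 · 971 = 624353.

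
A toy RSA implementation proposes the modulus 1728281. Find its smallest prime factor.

31

1728281 is odd.
Digit sum 29, not divisible by 3.
Ends in 1: not divisible by 5.
7: 1728281 = 7·246897 + 2
11: 1728281 = 11·157116 + 5
13: 1728281 = 13·132944 + 9
17: 1728281 = 17·101663 + 10
19: 1728281 = 19·90962 + 3
23: 1728281 = 23·75142 + 15
29: 1728281 = 29·59595 + 26
31: 1728281 = 31·55751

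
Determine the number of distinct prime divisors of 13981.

13981 = 11 · 1271
1271 = 31 · 41
13981 = 11 · 31 · 41, which has 3 distinct prime factors.

3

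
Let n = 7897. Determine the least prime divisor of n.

7897 is odd.
Digit sum 31, not divisible by 3.
Ends in 7: not divisible by 5.
7: 7897 = 7·1128 + 1
11: 7897 = 11·717 + 10
13: 7897 = 13·607 + 6
17: 7897 = 17·464 + 9
19: 7897 = 19·415 + 12
23: 7897 = 23·343 + 8
29: 7897 = 29·272 + 9
31: 7897 = 31·254 + 23
37: 7897 = 37·213 + 16
41: 7897 = 41·192 + 25
43: 7897 = 43·183 + 28
47: 7897 = 47·168 + 1
53: 7897 = 53·149

53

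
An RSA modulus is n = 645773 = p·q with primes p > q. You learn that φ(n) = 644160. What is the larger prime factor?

881

φ(n) = (p−1)(q−1) = n − (p+q) + 1, so p + q = 645773 − 644160 + 1 = 1614.
p and q are the roots of t² − 1614t + 645773 = 0.
Discriminant: 1614² − 4·645773 = 2604996 − 2583092 = 21904; √21904 = 148.
q = (1614 − 148)/2 = 733, p = (1614 + 148)/2 = 881.
Check: 733 · 881 = 645773.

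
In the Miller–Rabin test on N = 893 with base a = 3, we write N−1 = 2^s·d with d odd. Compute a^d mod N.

173

893 − 1 = 892 = 2^2 · 223, so d = 223.
3^1 ≡ 3 (mod 893)
3^2 ≡ 3^2 = 9 ≡ 9 (mod 893)
3^4 ≡ 9^2 = 81 ≡ 81 (mod 893)
3^8 ≡ 81^2 = 6561 ≡ 310 (mod 893)
3^16 ≡ 310^2 = 96100 ≡ 549 (mod 893)
3^32 ≡ 549^2 = 301401 ≡ 460 (mod 893)
3^64 ≡ 460^2 = 211600 ≡ 852 (mod 893)
3^128 ≡ 852^2 = 725904 ≡ 788 (mod 893)
223 = 128 + 64 + 16 + 8 + 4 + 2 + 1 in binary powers of 2.
So 3^223 ≡ 788 · 852 · 549 · 310 · 81 · 9 · 3 ≡ 173 (mod 893).
Squaring chain: 173 → 460; never reaches −1, so base 3 is a Miller–Rabin witness that 893 is composite.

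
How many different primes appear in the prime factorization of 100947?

100947 = 3 · 33649
33649 = 7 · 4807
4807 = 11 · 437
437 = 19 · 23
100947 = 3 · 7 · 11 · 19 · 23, which has 5 distinct prime factors.

5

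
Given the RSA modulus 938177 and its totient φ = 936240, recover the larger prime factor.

997

φ(n) = (p−1)(q−1) = n − (p+q) + 1, so p + q = 938177 − 936240 + 1 = 1938.
p and q are the roots of t² − 1938t + 938177 = 0.
Discriminant: 1938² − 4·938177 = 3755844 − 3752708 = 3136; √3136 = 56.
q = (1938 − 56)/2 = 941, p = (1938 + 56)/2 = 997.
Check: 941 · 997 = 938177.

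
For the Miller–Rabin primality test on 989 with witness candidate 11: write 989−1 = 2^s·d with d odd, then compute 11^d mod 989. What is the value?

465

989 − 1 = 988 = 2^2 · 247, so d = 247.
11^1 ≡ 11 (mod 989)
11^2 ≡ 11^2 = 121 ≡ 121 (mod 989)
11^4 ≡ 121^2 = 14641 ≡ 795 (mod 989)
11^8 ≡ 795^2 = 632025 ≡ 54 (mod 989)
11^16 ≡ 54^2 = 2916 ≡ 938 (mod 989)
11^32 ≡ 938^2 = 879844 ≡ 623 (mod 989)
11^64 ≡ 623^2 = 388129 ≡ 441 (mod 989)
11^128 ≡ 441^2 = 194481 ≡ 637 (mod 989)
247 = 128 + 64 + 32 + 16 + 4 + 2 + 1 in binary powers of 2.
So 11^247 ≡ 637 · 441 · 623 · 938 · 795 · 121 · 11 ≡ 465 (mod 989).
Squaring chain: 465 → 623; never reaches −1, so base 11 is a Miller–Rabin witness that 989 is composite.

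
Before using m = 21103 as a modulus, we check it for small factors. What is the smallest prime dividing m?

21103 is odd.
Digit sum 7, not divisible by 3.
Ends in 3: not divisible by 5.
7: 21103 = 7·3014 + 5
11: 21103 = 11·1918 + 5
13: 21103 = 13·1623 + 4
17: 21103 = 17·1241 + 6
19: 21103 = 19·1110 + 13
23: 21103 = 23·917 + 12
29: 21103 = 29·727 + 20
31: 21103 = 31·680 + 23
37: 21103 = 37·570 + 13
41: 21103 = 41·514 + 29
43: 21103 = 43·490 + 33
47: 21103 = 47·449

47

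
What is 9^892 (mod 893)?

9^1 ≡ 9 (mod 893)
9^2 ≡ 9^2 = 81 ≡ 81 (mod 893)
9^4 ≡ 81^2 = 6561 ≡ 310 (mod 893)
9^8 ≡ 310^2 = 96100 ≡ 549 (mod 893)
9^16 ≡ 549^2 = 301401 ≡ 460 (mod 893)
9^32 ≡ 460^2 = 211600 ≡ 852 (mod 893)
9^64 ≡ 852^2 = 725904 ≡ 788 (mod 893)
9^128 ≡ 788^2 = 620944 ≡ 309 (mod 893)
9^256 ≡ 309^2 = 95481 ≡ 823 (mod 893)
9^512 ≡ 823^2 = 677329 ≡ 435 (mod 893)
892 = 512 + 256 + 64 + 32 + 16 + 8 + 4 in binary powers of 2.
So 9^892 ≡ 435 · 823 · 788 · 852 · 460 · 549 · 310 ≡ 788 (mod 893).
Since 788 ≠ 1, base 9 is a Fermat witness: 893 is composite.

788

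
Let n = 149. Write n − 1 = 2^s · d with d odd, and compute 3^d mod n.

44

149 − 1 = 148 = 2^2 · 37, so d = 37.
3^1 ≡ 3 (mod 149)
3^2 ≡ 3^2 = 9 ≡ 9 (mod 149)
3^4 ≡ 9^2 = 81 ≡ 81 (mod 149)
3^8 ≡ 81^2 = 6561 ≡ 5 (mod 149)
3^16 ≡ 5^2 = 25 ≡ 25 (mod 149)
3^32 ≡ 25^2 = 625 ≡ 29 (mod 149)
37 = 32 + 4 + 1 in binary powers of 2.
So 3^37 ≡ 29 · 81 · 3 ≡ 44 (mod 149).
Squaring chain: 44 → 148; reaches −1, so base 3 does not prove 149 composite.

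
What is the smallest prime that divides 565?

5

565 is odd.
Digit sum 16, not divisible by 3.
Ends in 5: divisible by 5.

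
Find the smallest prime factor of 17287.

59

17287 is odd.
Digit sum 25, not divisible by 3.
Ends in 7: not divisible by 5.
7: 17287 = 7·2469 + 4
11: 17287 = 11·1571 + 6
13: 17287 = 13·1329 + 10
17: 17287 = 17·1016 + 15
19: 17287 = 19·909 + 16
23: 17287 = 23·751 + 14
29: 17287 = 29·596 + 3
31: 17287 = 31·557 + 20
37: 17287 = 37·467 + 8
41: 17287 = 41·421 + 26
43: 17287 = 43·402 + 1
47: 17287 = 47·367 + 38
53: 17287 = 53·326 + 9
59: 17287 = 59·293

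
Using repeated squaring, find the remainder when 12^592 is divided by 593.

12^1 ≡ 12 (mod 593)
12^2 ≡ 12^2 = 144 ≡ 144 (mod 593)
12^4 ≡ 144^2 = 20736 ≡ 574 (mod 593)
12^8 ≡ 574^2 = 329476 ≡ 361 (mod 593)
12^16 ≡ 361^2 = 130321 ≡ 454 (mod 593)
12^32 ≡ 454^2 = 206116 ≡ 345 (mod 593)
12^64 ≡ 345^2 = 119025 ≡ 425 (mod 593)
12^128 ≡ 425^2 = 180625 ≡ 353 (mod 593)
12^256 ≡ 353^2 = 124609 ≡ 79 (mod 593)
12^512 ≡ 79^2 = 6241 ≡ 311 (mod 593)
592 = 512 + 64 + 16 in binary powers of 2.
So 12^592 ≡ 311 · 425 · 454 ≡ 1 (mod 593).
Since the result is 1, base 12 gives no evidence that 593 is composite.

1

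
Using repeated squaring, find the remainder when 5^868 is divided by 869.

356

5^1 ≡ 5 (mod 869)
5^2 ≡ 5^2 = 25 ≡ 25 (mod 869)
5^4 ≡ 25^2 = 625 ≡ 625 (mod 869)
5^8 ≡ 625^2 = 390625 ≡ 444 (mod 869)
5^16 ≡ 444^2 = 197136 ≡ 742 (mod 869)
5^32 ≡ 742^2 = 550564 ≡ 487 (mod 869)
5^64 ≡ 487^2 = 237169 ≡ 801 (mod 869)
5^128 ≡ 801^2 = 641601 ≡ 279 (mod 869)
5^256 ≡ 279^2 = 77841 ≡ 500 (mod 869)
5^512 ≡ 500^2 = 250000 ≡ 597 (mod 869)
868 = 512 + 256 + 64 + 32 + 4 in binary powers of 2.
So 5^868 ≡ 597 · 500 · 801 · 487 · 625 ≡ 356 (mod 869).
Since 356 ≠ 1, base 5 is a Fermat witness: 869 is composite.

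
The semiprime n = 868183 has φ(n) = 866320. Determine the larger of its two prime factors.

φ(n) = (p−1)(q−1) = n − (p+q) + 1, so p + q = 868183 − 866320 + 1 = 1864.
p and q are the roots of t² − 1864t + 868183 = 0.
Discriminant: 1864² − 4·868183 = 3474496 − 3472732 = 1764; √1764 = 42.
q = (1864 − 42)/2 = 911, p = (1864 + 42)/2 = 953.
Check: 911 · 953 = 868183.

953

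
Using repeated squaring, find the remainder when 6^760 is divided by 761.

1

6^1 ≡ 6 (mod 761)
6^2 ≡ 6^2 = 36 ≡ 36 (mod 761)
6^4 ≡ 36^2 = 1296 ≡ 535 (mod 761)
6^8 ≡ 535^2 = 286225 ≡ 89 (mod 761)
6^16 ≡ 89^2 = 7921 ≡ 311 (mod 761)
6^32 ≡ 311^2 = 96721 ≡ 74 (mod 761)
6^64 ≡ 74^2 = 5476 ≡ 149 (mod 761)
6^128 ≡ 149^2 = 22201 ≡ 132 (mod 761)
6^256 ≡ 132^2 = 17424 ≡ 682 (mod 761)
6^512 ≡ 682^2 = 465124 ≡ 153 (mod 761)
760 = 512 + 128 + 64 + 32 + 16 + 8 in binary powers of 2.
So 6^760 ≡ 153 · 132 · 149 · 74 · 311 · 89 ≡ 1 (mod 761).
Since the result is 1, base 6 gives no evidence that 761 is composite.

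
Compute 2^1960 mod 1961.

2^1 ≡ 2 (mod 1961)
2^2 ≡ 2^2 = 4 ≡ 4 (mod 1961)
2^4 ≡ 4^2 = 16 ≡ 16 (mod 1961)
2^8 ≡ 16^2 = 256 ≡ 256 (mod 1961)
2^16 ≡ 256^2 = 65536 ≡ 823 (mod 1961)
2^32 ≡ 823^2 = 677329 ≡ 784 (mod 1961)
2^64 ≡ 784^2 = 614656 ≡ 863 (mod 1961)
2^128 ≡ 863^2 = 744769 ≡ 1550 (mod 1961)
2^256 ≡ 1550^2 = 2402500 ≡ 275 (mod 1961)
2^512 ≡ 275^2 = 75625 ≡ 1107 (mod 1961)
2^1024 ≡ 1107^2 = 1225449 ≡ 1785 (mod 1961)
1960 = 1024 + 512 + 256 + 128 + 32 + 8 in binary powers of 2.
So 2^1960 ≡ 1785 · 1107 · 275 · 1550 · 784 · 256 ≡ 1785 (mod 1961).
Since 1785 ≠ 1, base 2 is a Fermat witness: 1961 is composite.

1785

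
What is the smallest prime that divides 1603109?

1603109 is odd.
Digit sum 20, not divisible by 3.
Ends in 9: not divisible by 5.
7: 1603109 = 7·229015 + 4
11: 1603109 = 11·145737 + 2
13: 1603109 = 13·123316 + 1
17: 1603109 = 17·94300 + 9
19: 1603109 = 19·84374 + 3
23: 1603109 = 23·69700 + 9
29: 1603109 = 29·55279 + 18
31: 1603109 = 31·51713 + 6
37: 1603109 = 37·43327 + 10
41: 1603109 = 41·39100 + 9
43: 1603109 = 43·37281 + 26
47: 1603109 = 47·34108 + 33
53: 1603109 = 53·30247 + 18
59: 1603109 = 59·27171 + 20
61: 1603109 = 61·26280 + 29
67: 1603109 = 67·23927

67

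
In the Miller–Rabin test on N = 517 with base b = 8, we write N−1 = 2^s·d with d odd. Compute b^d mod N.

238

517 − 1 = 516 = 2^2 · 129, so d = 129.
8^1 ≡ 8 (mod 517)
8^2 ≡ 8^2 = 64 ≡ 64 (mod 517)
8^4 ≡ 64^2 = 4096 ≡ 477 (mod 517)
8^8 ≡ 477^2 = 227529 ≡ 49 (mod 517)
8^16 ≡ 49^2 = 2401 ≡ 333 (mod 517)
8^32 ≡ 333^2 = 110889 ≡ 251 (mod 517)
8^64 ≡ 251^2 = 63001 ≡ 444 (mod 517)
8^128 ≡ 444^2 = 197136 ≡ 159 (mod 517)
129 = 128 + 1 in binary powers of 2.
So 8^129 ≡ 159 · 8 ≡ 238 (mod 517).
Squaring chain: 238 → 291; never reaches −1, so base 8 is a Miller–Rabin witness that 517 is composite.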